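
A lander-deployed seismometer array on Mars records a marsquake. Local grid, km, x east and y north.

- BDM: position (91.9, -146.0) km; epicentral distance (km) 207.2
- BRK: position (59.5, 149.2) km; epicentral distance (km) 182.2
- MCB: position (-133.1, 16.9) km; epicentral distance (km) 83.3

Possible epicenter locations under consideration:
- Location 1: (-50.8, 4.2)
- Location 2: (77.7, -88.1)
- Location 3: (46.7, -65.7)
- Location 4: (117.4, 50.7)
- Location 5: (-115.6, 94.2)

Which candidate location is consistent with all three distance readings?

Location 1

For each candidate, compare |candidate − station| to the reported distance:
Location 1: residuals BDM 0.0, BRK 0.0, MCB 0.0 → max 0.0 km
Location 2: residuals BDM 147.6, BRK 55.8, MCB 152.2 → max 152.2 km
Location 3: residuals BDM 115.1, BRK 33.1, MCB 114.6 → max 115.1 km
Location 4: residuals BDM 8.9, BRK 67.9, MCB 169.5 → max 169.5 km
Location 5: residuals BDM 110.2, BRK 1.3, MCB 4.0 → max 110.2 km
Only Location 1 has all residuals ≈ 0.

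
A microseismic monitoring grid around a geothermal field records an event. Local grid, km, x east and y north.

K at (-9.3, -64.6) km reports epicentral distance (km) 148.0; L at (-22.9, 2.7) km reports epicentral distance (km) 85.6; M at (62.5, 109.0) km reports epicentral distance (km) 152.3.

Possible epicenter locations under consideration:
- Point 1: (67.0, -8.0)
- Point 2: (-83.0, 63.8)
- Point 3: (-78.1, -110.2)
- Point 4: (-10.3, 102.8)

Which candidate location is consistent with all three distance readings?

Point 2

For each candidate, compare |candidate − station| to the reported distance:
Point 1: residuals K 53.0, L 4.9, M 35.2 → max 53.0 km
Point 2: residuals K 0.0, L 0.1, M 0.1 → max 0.1 km
Point 3: residuals K 65.5, L 40.1, M 108.1 → max 108.1 km
Point 4: residuals K 19.4, L 15.3, M 79.2 → max 79.2 km
Only Point 2 has all residuals ≈ 0.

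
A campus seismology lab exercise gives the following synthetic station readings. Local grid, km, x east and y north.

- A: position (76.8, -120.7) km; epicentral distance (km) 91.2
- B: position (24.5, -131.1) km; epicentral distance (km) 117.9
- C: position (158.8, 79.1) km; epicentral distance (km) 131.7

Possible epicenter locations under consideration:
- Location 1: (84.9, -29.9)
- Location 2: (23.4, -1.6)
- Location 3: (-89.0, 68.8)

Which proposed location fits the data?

Location 1

For each candidate, compare |candidate − station| to the reported distance:
Location 1: residuals A 0.0, B 0.0, C 0.0 → max 0.0 km
Location 2: residuals A 39.3, B 11.6, C 25.9 → max 39.3 km
Location 3: residuals A 160.6, B 112.0, C 116.3 → max 160.6 km
Only Location 1 has all residuals ≈ 0.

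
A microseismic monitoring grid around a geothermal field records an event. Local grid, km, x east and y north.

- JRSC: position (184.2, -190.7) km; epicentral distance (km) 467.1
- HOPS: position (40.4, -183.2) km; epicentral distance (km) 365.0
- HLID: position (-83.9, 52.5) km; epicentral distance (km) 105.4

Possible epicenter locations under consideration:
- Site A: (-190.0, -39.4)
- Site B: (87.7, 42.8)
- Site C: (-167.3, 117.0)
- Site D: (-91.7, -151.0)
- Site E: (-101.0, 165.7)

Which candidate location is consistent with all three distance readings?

For each candidate, compare |candidate − station| to the reported distance:
Site A: residuals JRSC 63.5, HOPS 93.4, HLID 35.0 → max 93.4 km
Site B: residuals JRSC 214.4, HOPS 134.1, HLID 66.5 → max 214.4 km
Site C: residuals JRSC 0.1, HOPS 0.0, HLID 0.0 → max 0.1 km
Site D: residuals JRSC 188.4, HOPS 229.0, HLID 98.2 → max 229.0 km
Site E: residuals JRSC 10.6, HOPS 11.5, HLID 9.1 → max 11.5 km
Only Site C has all residuals ≈ 0.

Site C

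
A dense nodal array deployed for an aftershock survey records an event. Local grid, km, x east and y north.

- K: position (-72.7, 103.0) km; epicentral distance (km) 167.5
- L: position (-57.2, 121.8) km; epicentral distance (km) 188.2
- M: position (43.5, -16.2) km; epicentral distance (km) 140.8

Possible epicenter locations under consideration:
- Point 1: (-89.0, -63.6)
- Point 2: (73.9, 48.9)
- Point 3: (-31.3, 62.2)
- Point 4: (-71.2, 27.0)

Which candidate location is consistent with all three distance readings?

For each candidate, compare |candidate − station| to the reported distance:
Point 1: residuals K 0.1, L 0.1, M 0.1 → max 0.1 km
Point 2: residuals K 11.2, L 38.2, M 69.0 → max 69.0 km
Point 3: residuals K 109.4, L 123.2, M 32.4 → max 123.2 km
Point 4: residuals K 91.5, L 92.4, M 18.2 → max 92.4 km
Only Point 1 has all residuals ≈ 0.

Point 1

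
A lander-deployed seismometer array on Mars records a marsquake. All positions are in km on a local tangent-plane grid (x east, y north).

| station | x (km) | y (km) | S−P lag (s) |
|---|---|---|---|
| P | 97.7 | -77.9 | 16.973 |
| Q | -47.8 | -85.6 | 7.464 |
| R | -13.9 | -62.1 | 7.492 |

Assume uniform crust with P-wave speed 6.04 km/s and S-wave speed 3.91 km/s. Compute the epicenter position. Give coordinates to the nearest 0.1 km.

Distance from S−P lag: d = Δt · v_P v_S / (v_P − v_S) = Δt · (6.04·3.91)/(6.04−3.91) ≈ 11.0875·Δt.
So d_P = 188.19, d_Q = 82.76, d_R = 83.07 km.
Circle about each station: (x − 97.7)² + (y + 77.9)² = 188.19²; (x + 47.8)² + (y + 85.6)² = 82.76²; (x + 13.9)² + (y + 62.1)² = 83.07².
Subtracting pairs of circle equations eliminates x²+y² and gives linear equations (the radical axes):
-291.0 x − 15.4 y = 22564.76
-223.2 x + 31.6 y = 16950.77
Solving the 2×2 system: x ≈ -77.1, y ≈ -8.2 km.
Check against P (with the unrounded x, y): √((x − 97.7)²+(y + 77.9)²) = 188.19 ≈ 188.19 km. ✓

-77.1 km east, -8.2 km north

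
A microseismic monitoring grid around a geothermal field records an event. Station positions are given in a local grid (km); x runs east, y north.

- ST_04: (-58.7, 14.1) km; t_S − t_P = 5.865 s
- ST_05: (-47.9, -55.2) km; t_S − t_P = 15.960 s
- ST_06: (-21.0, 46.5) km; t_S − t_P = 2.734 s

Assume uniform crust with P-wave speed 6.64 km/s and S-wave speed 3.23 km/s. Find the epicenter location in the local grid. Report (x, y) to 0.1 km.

x ≈ -38.1 km, y ≈ 44.7 km

Distance from S−P lag: d = Δt · v_P v_S / (v_P − v_S) = Δt · (6.64·3.23)/(6.64−3.23) ≈ 6.2895·Δt.
So d_ST_04 = 36.89, d_ST_05 = 100.38, d_ST_06 = 17.20 km.
Circle about each station: (x + 58.7)² + (y − 14.1)² = 36.89²; (x + 47.9)² + (y + 55.2)² = 100.38²; (x + 21.0)² + (y − 46.5)² = 17.20².
Subtracting the ST_04 equation from the ST_05 and ST_06 equations removes the quadratic terms:
21.6 x − 138.6 y = -7018.32
75.4 x + 64.8 y = 23.78
Solving the 2×2 system: x ≈ -38.1, y ≈ 44.7 km.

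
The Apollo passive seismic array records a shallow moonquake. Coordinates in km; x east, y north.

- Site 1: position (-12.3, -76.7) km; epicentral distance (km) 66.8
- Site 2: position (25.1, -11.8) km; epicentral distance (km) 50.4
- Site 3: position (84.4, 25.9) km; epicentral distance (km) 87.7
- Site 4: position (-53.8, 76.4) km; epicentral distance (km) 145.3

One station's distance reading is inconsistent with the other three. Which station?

Site 4

Solve using three stations at a time. Using Site 1, Site 2, Site 3 (subtract circle equations pairwise → linear system) gives (x, y) ≈ (50.8, -55.0).
Distances from that point to each station vs reported:
  Site 1: calculated 66.7 vs reported 66.8 → residual 0.1 km
  Site 2: calculated 50.3 vs reported 50.4 → residual 0.1 km
  Site 3: calculated 87.6 vs reported 87.7 → residual 0.1 km
  Site 4: calculated 167.9 vs reported 145.3 → residual 22.6 km
Site 1, Site 2, Site 3 are mutually consistent (residuals ≈ 0); Site 4 is off by 22.6 km.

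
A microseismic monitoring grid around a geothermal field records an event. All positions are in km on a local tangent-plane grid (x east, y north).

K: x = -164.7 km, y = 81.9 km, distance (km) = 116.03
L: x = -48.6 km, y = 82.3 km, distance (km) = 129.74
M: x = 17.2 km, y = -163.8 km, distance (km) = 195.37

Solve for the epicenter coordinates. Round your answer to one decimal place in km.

-120.8 km east, -25.5 km north

Circle about each station: (x + 164.7)² + (y − 81.9)² = 116.03²; (x + 48.6)² + (y − 82.3)² = 129.74²; (x − 17.2)² + (y + 163.8)² = 195.37².
Subtracting pairs of circle equations eliminates x²+y² and gives linear equations (the radical axes):
232.2 x + 0.8 y = -28067.96
363.8 x − 491.4 y = -31413.90
Solving the 2×2 system: x ≈ -120.8, y ≈ -25.5 km.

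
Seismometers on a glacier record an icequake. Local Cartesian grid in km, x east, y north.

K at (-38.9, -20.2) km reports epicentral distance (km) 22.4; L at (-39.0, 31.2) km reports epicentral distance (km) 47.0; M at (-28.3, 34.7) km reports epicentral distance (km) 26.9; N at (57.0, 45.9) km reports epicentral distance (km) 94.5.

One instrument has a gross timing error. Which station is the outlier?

Solve using three stations at a time. Using K, L, N (subtract circle equations pairwise → linear system) gives (x, y) ≈ (-18.4, -11.1).
Distances from that point to each station vs reported:
  K: calculated 22.4 vs reported 22.4 → residual 0.0 km
  L: calculated 47.0 vs reported 47.0 → residual 0.0 km
  M: calculated 46.8 vs reported 26.9 → residual 19.9 km
  N: calculated 94.5 vs reported 94.5 → residual 0.0 km
K, L, N are mutually consistent (residuals ≈ 0); M is off by 19.9 km.

M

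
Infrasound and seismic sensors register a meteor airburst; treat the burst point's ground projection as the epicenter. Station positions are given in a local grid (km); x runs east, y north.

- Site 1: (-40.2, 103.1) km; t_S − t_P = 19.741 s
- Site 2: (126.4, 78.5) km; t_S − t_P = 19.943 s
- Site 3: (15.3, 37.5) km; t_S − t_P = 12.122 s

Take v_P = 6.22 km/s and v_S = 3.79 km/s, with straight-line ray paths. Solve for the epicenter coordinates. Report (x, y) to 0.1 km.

15.6 km east, -80.1 km north

Distance from S−P lag: d = Δt · v_P v_S / (v_P − v_S) = Δt · (6.22·3.79)/(6.22−3.79) ≈ 9.7012·Δt.
So d_Site 1 = 191.51, d_Site 2 = 193.47, d_Site 3 = 117.60 km.
Circle about each station: (x + 40.2)² + (y − 103.1)² = 191.51²; (x − 126.4)² + (y − 78.5)² = 193.47²; (x − 15.3)² + (y − 37.5)² = 117.60².
Subtracting pairs of circle equations eliminates x²+y² and gives linear equations (the radical axes):
333.2 x − 49.2 y = 9139.00
111.0 x − 131.2 y = 12241.01
Solving the 2×2 system: x ≈ 15.6, y ≈ -80.1 km.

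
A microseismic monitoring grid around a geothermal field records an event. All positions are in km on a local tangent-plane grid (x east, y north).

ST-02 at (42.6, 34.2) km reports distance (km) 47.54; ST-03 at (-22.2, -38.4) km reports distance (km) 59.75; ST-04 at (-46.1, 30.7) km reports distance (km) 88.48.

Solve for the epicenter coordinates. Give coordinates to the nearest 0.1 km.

x ≈ 31.4 km, y ≈ -12.0 km

Circle about each station: (x − 42.6)² + (y − 34.2)² = 47.54²; (x + 22.2)² + (y + 38.4)² = 59.75²; (x + 46.1)² + (y − 30.7)² = 88.48².
Subtracting the ST-02 equation from the ST-03 and ST-04 equations removes the quadratic terms:
-129.6 x − 145.2 y = -2327.01
-177.4 x − 7.0 y = -5485.36
Solving the 2×2 system: x ≈ 31.4, y ≈ -12.0 km.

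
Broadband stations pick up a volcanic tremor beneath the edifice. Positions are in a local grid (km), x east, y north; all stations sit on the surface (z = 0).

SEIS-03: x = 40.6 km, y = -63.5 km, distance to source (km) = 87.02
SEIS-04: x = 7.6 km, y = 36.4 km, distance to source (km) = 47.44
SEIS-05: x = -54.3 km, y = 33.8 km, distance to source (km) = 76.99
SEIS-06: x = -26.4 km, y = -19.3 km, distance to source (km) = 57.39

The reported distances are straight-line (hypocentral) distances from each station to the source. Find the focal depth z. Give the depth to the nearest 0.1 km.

depth ≈ 37.7 km

Each station gives a sphere (x−x_i)² + (y−y_i)² + z² = d_i² (stations at z=0).
Subtracting the SEIS-03 sphere from SEIS-04 and SEIS-05: z² cancels, leaving linear equations in x and y:
-66.0 x + 199.8 y = 1024.04
-189.8 x + 194.6 y = 55.34
Solving: x ≈ 7.505, y ≈ 7.605 km (keep extra digits for the depth step; rounded: 7.5, 7.6).
Then from the SEIS-03 sphere: z² = 87.02² − (x − 40.6)² − (y + 63.5)² with x = 7.505, y = 7.605, so z ≈ 37.700 ≈ 37.7 km.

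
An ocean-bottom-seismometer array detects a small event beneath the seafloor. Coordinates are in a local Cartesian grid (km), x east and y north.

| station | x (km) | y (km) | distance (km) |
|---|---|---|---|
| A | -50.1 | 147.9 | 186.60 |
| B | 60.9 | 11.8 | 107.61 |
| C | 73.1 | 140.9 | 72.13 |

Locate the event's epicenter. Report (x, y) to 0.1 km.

Circle about each station: (x + 50.1)² + (y − 147.9)² = 186.60²; (x − 60.9)² + (y − 11.8)² = 107.61²; (x − 73.1)² + (y − 140.9)² = 72.13².
Subtracting the A equation from the B and C equations removes the quadratic terms:
222.0 x − 272.2 y = 2703.28
246.4 x − 14.0 y = 30428.82
Solving the 2×2 system: x ≈ 128.9, y ≈ 95.2 km.
Check against A (with the unrounded x, y): √((x + 50.1)²+(y − 147.9)²) = 186.60 ≈ 186.60 km. ✓

x ≈ 128.9 km, y ≈ 95.2 km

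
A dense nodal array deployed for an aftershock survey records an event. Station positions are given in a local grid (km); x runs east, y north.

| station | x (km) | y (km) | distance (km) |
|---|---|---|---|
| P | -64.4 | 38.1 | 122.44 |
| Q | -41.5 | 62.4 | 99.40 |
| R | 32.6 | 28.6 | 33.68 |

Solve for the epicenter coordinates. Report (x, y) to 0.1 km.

Circle about each station: (x + 64.4)² + (y − 38.1)² = 122.44²; (x + 41.5)² + (y − 62.4)² = 99.40²; (x − 32.6)² + (y − 28.6)² = 33.68².
Subtracting pairs of circle equations eliminates x²+y² and gives linear equations (the radical axes):
45.8 x + 48.6 y = 5128.23
194.0 x − 19.0 y = 10138.96
Solving the 2×2 system: x ≈ 57.3, y ≈ 51.5 km.

57.3 km east, 51.5 km north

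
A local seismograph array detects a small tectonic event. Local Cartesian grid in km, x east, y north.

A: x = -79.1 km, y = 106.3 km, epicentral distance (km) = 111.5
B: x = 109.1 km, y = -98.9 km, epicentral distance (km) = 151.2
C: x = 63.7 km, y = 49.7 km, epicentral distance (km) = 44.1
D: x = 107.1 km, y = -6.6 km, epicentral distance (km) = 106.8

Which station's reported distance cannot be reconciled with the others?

Solve using three stations at a time. Using A, C, D (subtract circle equations pairwise → linear system) gives (x, y) ≈ (20.0, 55.1).
Distances from that point to each station vs reported:
  A: calculated 111.5 vs reported 111.5 → residual 0.0 km
  B: calculated 178.0 vs reported 151.2 → residual 26.8 km
  C: calculated 44.1 vs reported 44.1 → residual 0.0 km
  D: calculated 106.8 vs reported 106.8 → residual 0.0 km
A, C, D are mutually consistent (residuals ≈ 0); B is off by 26.8 km.

B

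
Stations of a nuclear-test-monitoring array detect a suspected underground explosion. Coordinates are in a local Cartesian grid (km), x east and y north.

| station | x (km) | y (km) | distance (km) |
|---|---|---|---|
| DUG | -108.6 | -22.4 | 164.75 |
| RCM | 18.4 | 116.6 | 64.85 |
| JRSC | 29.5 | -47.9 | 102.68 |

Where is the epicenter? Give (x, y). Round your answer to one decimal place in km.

Circle about each station: (x + 108.6)² + (y + 22.4)² = 164.75²; (x − 18.4)² + (y − 116.6)² = 64.85²; (x − 29.5)² + (y + 47.9)² = 102.68².
Subtracting the DUG equation from the RCM and JRSC equations removes the quadratic terms:
254.0 x + 278.0 y = 24575.44
276.2 x − 51.0 y = 7468.32
Solving the 2×2 system: x ≈ 37.1, y ≈ 54.5 km.

x ≈ 37.1 km, y ≈ 54.5 km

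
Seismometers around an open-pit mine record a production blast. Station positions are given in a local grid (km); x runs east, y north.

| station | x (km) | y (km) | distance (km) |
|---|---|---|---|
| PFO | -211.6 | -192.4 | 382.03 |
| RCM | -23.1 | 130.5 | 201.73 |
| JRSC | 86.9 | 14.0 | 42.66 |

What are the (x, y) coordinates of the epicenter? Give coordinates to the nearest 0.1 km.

Circle about each station: (x + 211.6)² + (y + 192.4)² = 382.03²; (x + 23.1)² + (y − 130.5)² = 201.73²; (x − 86.9)² + (y − 14.0)² = 42.66².
Subtracting the PFO equation from the RCM and JRSC equations removes the quadratic terms:
377.0 x + 645.8 y = 41023.47
597.0 x + 412.8 y = 70082.34
Solving the 2×2 system: x ≈ 123.2, y ≈ -8.4 km.
Check against PFO (with the unrounded x, y): √((x + 211.6)²+(y + 192.4)²) = 382.03 ≈ 382.03 km. ✓

x ≈ 123.2 km, y ≈ -8.4 km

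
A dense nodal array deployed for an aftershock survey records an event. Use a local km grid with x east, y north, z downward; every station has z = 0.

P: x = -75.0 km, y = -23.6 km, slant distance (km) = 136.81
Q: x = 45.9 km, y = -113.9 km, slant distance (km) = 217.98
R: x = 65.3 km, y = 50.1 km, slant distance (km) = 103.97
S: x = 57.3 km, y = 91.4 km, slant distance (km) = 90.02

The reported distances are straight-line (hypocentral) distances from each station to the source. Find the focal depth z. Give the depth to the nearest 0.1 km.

z ≈ 51.9 km

Each station gives a sphere (x−x_i)² + (y−y_i)² + z² = d_i² (stations at z=0).
Subtracting the P sphere from Q and R: z² cancels, leaving linear equations in x and y:
241.8 x − 180.6 y = -19900.24
280.6 x + 147.4 y = 8499.36
Solving: x ≈ -16.200, y ≈ 88.500 km (keep extra digits for the depth step; rounded: -16.2, 88.5).
Then from the P sphere: z² = 136.81² − (x + 75.0)² − (y + 23.6)² with x = -16.200, y = 88.500, so z ≈ 51.895 ≈ 51.9 km.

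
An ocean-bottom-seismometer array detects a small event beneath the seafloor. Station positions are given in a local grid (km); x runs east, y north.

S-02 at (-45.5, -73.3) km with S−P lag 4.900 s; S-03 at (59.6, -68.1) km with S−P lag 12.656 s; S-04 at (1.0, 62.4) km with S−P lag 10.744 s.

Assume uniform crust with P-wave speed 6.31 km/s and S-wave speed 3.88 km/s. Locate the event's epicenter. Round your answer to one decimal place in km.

(-60.9, -26.4)

Distance from S−P lag: d = Δt · v_P v_S / (v_P − v_S) = Δt · (6.31·3.88)/(6.31−3.88) ≈ 10.0752·Δt.
So d_S-02 = 49.37, d_S-03 = 127.51, d_S-04 = 108.25 km.
Circle about each station: (x + 45.5)² + (y + 73.3)² = 49.37²; (x − 59.6)² + (y + 68.1)² = 127.51²; (x − 1.0)² + (y − 62.4)² = 108.25².
Subtracting the S-02 equation from the S-03 and S-04 equations removes the quadratic terms:
210.2 x + 10.4 y = -13074.77
93.0 x + 271.4 y = -12829.05
Solving the 2×2 system: x ≈ -60.9, y ≈ -26.4 km.
Check against S-02 (with the unrounded x, y): √((x + 45.5)²+(y + 73.3)²) = 49.36 ≈ 49.37 km. ✓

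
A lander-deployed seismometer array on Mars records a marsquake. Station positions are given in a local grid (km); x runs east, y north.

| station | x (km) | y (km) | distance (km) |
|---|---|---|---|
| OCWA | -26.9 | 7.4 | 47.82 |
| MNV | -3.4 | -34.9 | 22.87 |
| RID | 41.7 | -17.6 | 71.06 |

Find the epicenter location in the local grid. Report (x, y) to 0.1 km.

x ≈ -25.6 km, y ≈ -40.4 km

Circle about each station: (x + 26.9)² + (y − 7.4)² = 47.82²; (x + 3.4)² + (y + 34.9)² = 22.87²; (x − 41.7)² + (y + 17.6)² = 71.06².
Subtracting the OCWA equation from the MNV and RID equations removes the quadratic terms:
47.0 x − 84.6 y = 2214.92
137.2 x − 50.0 y = -1492.49
Solving the 2×2 system: x ≈ -25.6, y ≈ -40.4 km.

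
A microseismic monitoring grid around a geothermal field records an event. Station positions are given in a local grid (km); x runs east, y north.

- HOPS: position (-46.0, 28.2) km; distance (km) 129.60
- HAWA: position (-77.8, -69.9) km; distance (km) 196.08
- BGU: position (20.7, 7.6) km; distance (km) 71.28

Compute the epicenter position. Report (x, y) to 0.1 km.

x ≈ 82.8 km, y ≈ 42.6 km

Circle about each station: (x + 46.0)² + (y − 28.2)² = 129.60²; (x + 77.8)² + (y + 69.9)² = 196.08²; (x − 20.7)² + (y − 7.6)² = 71.28².
Subtracting pairs of circle equations eliminates x²+y² and gives linear equations (the radical axes):
-63.6 x − 196.2 y = -13623.60
133.4 x − 41.2 y = 9290.33
Solving the 2×2 system: x ≈ 82.8, y ≈ 42.6 km.
Check against HOPS (with the unrounded x, y): √((x + 46.0)²+(y − 28.2)²) = 129.60 ≈ 129.60 km. ✓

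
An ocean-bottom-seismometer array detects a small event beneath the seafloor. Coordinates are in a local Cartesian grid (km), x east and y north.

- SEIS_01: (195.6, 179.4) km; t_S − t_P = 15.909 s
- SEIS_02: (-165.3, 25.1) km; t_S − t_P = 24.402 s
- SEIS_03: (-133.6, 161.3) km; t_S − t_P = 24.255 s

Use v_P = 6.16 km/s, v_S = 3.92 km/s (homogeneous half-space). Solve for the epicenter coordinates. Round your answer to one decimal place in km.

Distance from S−P lag: d = Δt · v_P v_S / (v_P − v_S) = Δt · (6.16·3.92)/(6.16−3.92) ≈ 10.7800·Δt.
So d_SEIS_01 = 171.50, d_SEIS_02 = 263.05, d_SEIS_03 = 261.47 km.
Circle about each station: (x − 195.6)² + (y − 179.4)² = 171.50²; (x + 165.3)² + (y − 25.1)² = 263.05²; (x + 133.6)² + (y − 161.3)² = 261.47².
Subtracting pairs of circle equations eliminates x²+y² and gives linear equations (the radical axes):
-721.8 x − 308.6 y = -82272.67
-658.4 x − 36.2 y = -65531.38
Solving the 2×2 system: x ≈ 97.4, y ≈ 38.8 km.

97.4 km east, 38.8 km north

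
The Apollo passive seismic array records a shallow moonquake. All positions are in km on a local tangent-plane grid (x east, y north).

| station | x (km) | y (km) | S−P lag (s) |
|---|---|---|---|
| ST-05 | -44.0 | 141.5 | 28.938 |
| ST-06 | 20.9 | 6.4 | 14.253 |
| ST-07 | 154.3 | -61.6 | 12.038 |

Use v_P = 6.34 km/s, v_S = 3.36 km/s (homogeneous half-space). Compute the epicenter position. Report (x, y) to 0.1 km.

(122.1, 18.2)

Distance from S−P lag: d = Δt · v_P v_S / (v_P − v_S) = Δt · (6.34·3.36)/(6.34−3.36) ≈ 7.1485·Δt.
So d_ST-05 = 206.86, d_ST-06 = 101.89, d_ST-07 = 86.05 km.
Circle about each station: (x + 44.0)² + (y − 141.5)² = 206.86²; (x − 20.9)² + (y − 6.4)² = 101.89²; (x − 154.3)² + (y + 61.6)² = 86.05².
Subtracting the ST-05 equation from the ST-06 and ST-07 equations removes the quadratic terms:
129.8 x − 270.2 y = 10929.01
396.6 x − 406.2 y = 41031.26
Solving the 2×2 system: x ≈ 122.1, y ≈ 18.2 km.
Check against ST-05 (with the unrounded x, y): √((x + 44.0)²+(y − 141.5)²) = 206.86 ≈ 206.86 km. ✓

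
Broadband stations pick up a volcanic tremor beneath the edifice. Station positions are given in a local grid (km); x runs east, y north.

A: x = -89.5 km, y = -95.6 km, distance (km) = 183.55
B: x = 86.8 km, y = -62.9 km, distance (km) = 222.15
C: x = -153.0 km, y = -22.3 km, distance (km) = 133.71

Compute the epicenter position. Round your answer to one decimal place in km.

Circle about each station: (x + 89.5)² + (y + 95.6)² = 183.55²; (x − 86.8)² + (y + 62.9)² = 222.15²; (x + 153.0)² + (y + 22.3)² = 133.71².
Subtracting the A equation from the B and C equations removes the quadratic terms:
352.6 x + 65.4 y = -21318.98
-127.0 x + 146.6 y = 22568.92
Solving the 2×2 system: x ≈ -76.7, y ≈ 87.5 km.

-76.7 km east, 87.5 km north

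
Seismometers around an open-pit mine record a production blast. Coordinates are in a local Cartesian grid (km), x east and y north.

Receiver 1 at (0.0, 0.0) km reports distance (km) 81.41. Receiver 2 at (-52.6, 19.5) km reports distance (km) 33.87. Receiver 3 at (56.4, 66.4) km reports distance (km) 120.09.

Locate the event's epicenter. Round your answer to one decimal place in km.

x ≈ -62.8 km, y ≈ 51.8 km

Circle about each station: x² + y² = 81.41²; (x + 52.6)² + (y − 19.5)² = 33.87²; (x − 56.4)² + (y − 66.4)² = 120.09².
Subtracting pairs of circle equations eliminates x²+y² and gives linear equations (the radical axes):
-105.2 x + 39.0 y = 8627.42
112.8 x + 132.8 y = -204.10
Solving the 2×2 system: x ≈ -62.8, y ≈ 51.8 km.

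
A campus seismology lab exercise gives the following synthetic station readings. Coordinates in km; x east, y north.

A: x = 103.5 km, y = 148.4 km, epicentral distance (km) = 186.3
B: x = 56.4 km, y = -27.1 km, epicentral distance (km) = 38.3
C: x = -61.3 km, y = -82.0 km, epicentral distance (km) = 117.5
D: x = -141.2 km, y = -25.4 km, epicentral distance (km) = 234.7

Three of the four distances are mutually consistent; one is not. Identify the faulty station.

Solve using three stations at a time. Using A, B, D (subtract circle equations pairwise → linear system) gives (x, y) ≈ (93.2, -37.6).
Distances from that point to each station vs reported:
  A: calculated 186.3 vs reported 186.3 → residual 0.0 km
  B: calculated 38.2 vs reported 38.3 → residual 0.1 km
  C: calculated 160.7 vs reported 117.5 → residual 43.2 km
  D: calculated 234.7 vs reported 234.7 → residual 0.0 km
A, B, D are mutually consistent (residuals ≈ 0); C is off by 43.2 km.

C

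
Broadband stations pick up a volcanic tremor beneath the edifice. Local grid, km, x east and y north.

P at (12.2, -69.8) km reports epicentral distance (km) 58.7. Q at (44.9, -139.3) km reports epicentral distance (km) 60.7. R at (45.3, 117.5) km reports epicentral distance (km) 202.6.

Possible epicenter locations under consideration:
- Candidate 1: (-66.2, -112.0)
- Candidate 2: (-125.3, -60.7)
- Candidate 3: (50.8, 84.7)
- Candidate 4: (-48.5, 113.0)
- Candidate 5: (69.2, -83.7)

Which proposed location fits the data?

For each candidate, compare |candidate − station| to the reported distance:
Candidate 1: residuals P 30.3, Q 53.7, R 52.6 → max 53.7 km
Candidate 2: residuals P 79.1, Q 126.8, R 44.1 → max 126.8 km
Candidate 3: residuals P 100.5, Q 163.4, R 169.3 → max 169.3 km
Candidate 4: residuals P 133.9, Q 208.3, R 108.7 → max 208.3 km
Candidate 5: residuals P 0.0, Q 0.0, R 0.0 → max 0.0 km
Only Candidate 5 has all residuals ≈ 0.

Candidate 5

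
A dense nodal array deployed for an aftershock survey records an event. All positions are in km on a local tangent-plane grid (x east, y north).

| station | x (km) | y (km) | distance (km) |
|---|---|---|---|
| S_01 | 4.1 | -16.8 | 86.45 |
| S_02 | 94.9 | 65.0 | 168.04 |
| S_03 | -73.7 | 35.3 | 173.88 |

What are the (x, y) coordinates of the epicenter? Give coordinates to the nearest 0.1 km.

42.0 km east, -94.5 km north

Circle about each station: (x − 4.1)² + (y + 16.8)² = 86.45²; (x − 94.9)² + (y − 65.0)² = 168.04²; (x + 73.7)² + (y − 35.3)² = 173.88².
Subtracting pairs of circle equations eliminates x²+y² and gives linear equations (the radical axes):
181.6 x + 163.6 y = -7831.88
-155.6 x + 104.2 y = -16381.92
Solving the 2×2 system: x ≈ 42.0, y ≈ -94.5 km.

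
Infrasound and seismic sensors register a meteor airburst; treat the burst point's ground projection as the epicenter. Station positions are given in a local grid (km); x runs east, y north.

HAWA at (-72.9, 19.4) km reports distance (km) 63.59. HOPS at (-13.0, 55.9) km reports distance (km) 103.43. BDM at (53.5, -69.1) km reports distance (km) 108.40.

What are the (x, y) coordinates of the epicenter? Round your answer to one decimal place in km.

Circle about each station: (x + 72.9)² + (y − 19.4)² = 63.59²; (x + 13.0)² + (y − 55.9)² = 103.43²; (x − 53.5)² + (y + 69.1)² = 108.40².
Subtracting the HAWA equation from the HOPS and BDM equations removes the quadratic terms:
119.8 x + 73.0 y = -9051.04
252.8 x − 177.0 y = -5760.58
Solving the 2×2 system: x ≈ -51.0, y ≈ -40.3 km.

(-51.0, -40.3)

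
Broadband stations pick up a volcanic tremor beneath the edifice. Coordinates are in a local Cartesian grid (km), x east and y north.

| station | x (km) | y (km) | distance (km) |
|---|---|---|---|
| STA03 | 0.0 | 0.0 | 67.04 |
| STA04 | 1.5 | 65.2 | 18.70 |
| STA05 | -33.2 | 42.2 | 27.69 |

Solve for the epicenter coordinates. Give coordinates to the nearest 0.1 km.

Circle about each station: x² + y² = 67.04²; (x − 1.5)² + (y − 65.2)² = 18.70²; (x + 33.2)² + (y − 42.2)² = 27.69².
Subtracting pairs of circle equations eliminates x²+y² and gives linear equations (the radical axes):
3.0 x + 130.4 y = 8397.96
-66.4 x + 84.4 y = 6610.71
Solving the 2×2 system: x ≈ -17.2, y ≈ 64.8 km.
Check against STA03 (with the unrounded x, y): √(x²+y²) = 67.04 ≈ 67.04 km. ✓

-17.2 km east, 64.8 km north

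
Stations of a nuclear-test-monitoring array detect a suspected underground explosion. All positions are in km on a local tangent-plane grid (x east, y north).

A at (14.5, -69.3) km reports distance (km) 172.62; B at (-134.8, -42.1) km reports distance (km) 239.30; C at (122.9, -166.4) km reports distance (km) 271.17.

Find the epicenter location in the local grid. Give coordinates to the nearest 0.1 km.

59.7 km east, 97.3 km north

Circle about each station: (x − 14.5)² + (y + 69.3)² = 172.62²; (x + 134.8)² + (y + 42.1)² = 239.30²; (x − 122.9)² + (y + 166.4)² = 271.17².
Subtracting the A equation from the B and C equations removes the quadratic terms:
-298.6 x + 54.4 y = -12536.12
216.8 x − 194.2 y = -5954.87
Solving the 2×2 system: x ≈ 59.7, y ≈ 97.3 km.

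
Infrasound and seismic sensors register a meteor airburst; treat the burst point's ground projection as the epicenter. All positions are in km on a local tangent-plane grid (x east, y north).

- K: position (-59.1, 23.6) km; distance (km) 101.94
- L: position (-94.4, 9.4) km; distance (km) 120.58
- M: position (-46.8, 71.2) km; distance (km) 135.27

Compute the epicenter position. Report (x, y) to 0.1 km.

(9.5, -51.8)

Circle about each station: (x + 59.1)² + (y − 23.6)² = 101.94²; (x + 94.4)² + (y − 9.4)² = 120.58²; (x + 46.8)² + (y − 71.2)² = 135.27².
Subtracting the K equation from the L and M equations removes the quadratic terms:
-70.6 x − 28.4 y = 802.18
24.6 x + 95.2 y = -4696.30
Solving the 2×2 system: x ≈ 9.5, y ≈ -51.8 km.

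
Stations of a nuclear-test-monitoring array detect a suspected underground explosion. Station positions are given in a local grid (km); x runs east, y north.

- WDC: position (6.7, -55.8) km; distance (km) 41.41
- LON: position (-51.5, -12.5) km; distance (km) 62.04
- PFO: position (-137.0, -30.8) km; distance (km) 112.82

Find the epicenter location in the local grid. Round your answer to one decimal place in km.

Circle about each station: (x − 6.7)² + (y + 55.8)² = 41.41²; (x + 51.5)² + (y + 12.5)² = 62.04²; (x + 137.0)² + (y + 30.8)² = 112.82².
Subtracting pairs of circle equations eliminates x²+y² and gives linear equations (the radical axes):
-116.4 x + 86.6 y = -2484.20
-287.4 x + 50.0 y = 5545.55
Solving the 2×2 system: x ≈ -31.7, y ≈ -71.3 km.
Check against WDC (with the unrounded x, y): √((x − 6.7)²+(y + 55.8)²) = 41.41 ≈ 41.41 km. ✓

x ≈ -31.7 km, y ≈ -71.3 km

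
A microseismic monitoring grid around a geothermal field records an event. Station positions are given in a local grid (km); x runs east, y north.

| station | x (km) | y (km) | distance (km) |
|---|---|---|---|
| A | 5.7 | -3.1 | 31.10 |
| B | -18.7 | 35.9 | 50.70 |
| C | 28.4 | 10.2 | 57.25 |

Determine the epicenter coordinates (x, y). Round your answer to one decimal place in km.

-23.2 km east, -14.6 km north

Circle about each station: (x − 5.7)² + (y + 3.1)² = 31.10²; (x + 18.7)² + (y − 35.9)² = 50.70²; (x − 28.4)² + (y − 10.2)² = 57.25².
Subtracting pairs of circle equations eliminates x²+y² and gives linear equations (the radical axes):
-48.8 x + 78.0 y = -6.88
45.4 x + 26.6 y = -1441.85
Solving the 2×2 system: x ≈ -23.2, y ≈ -14.6 km.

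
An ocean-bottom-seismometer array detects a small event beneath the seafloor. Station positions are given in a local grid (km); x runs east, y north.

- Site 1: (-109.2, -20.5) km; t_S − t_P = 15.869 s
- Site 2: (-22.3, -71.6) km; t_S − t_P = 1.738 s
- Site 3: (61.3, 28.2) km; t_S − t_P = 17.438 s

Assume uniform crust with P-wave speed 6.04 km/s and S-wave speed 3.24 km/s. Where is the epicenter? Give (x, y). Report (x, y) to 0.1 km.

x ≈ -10.2 km, y ≈ -70.5 km

Distance from S−P lag: d = Δt · v_P v_S / (v_P − v_S) = Δt · (6.04·3.24)/(6.04−3.24) ≈ 6.9891·Δt.
So d_Site 1 = 110.91, d_Site 2 = 12.15, d_Site 3 = 121.88 km.
Circle about each station: (x + 109.2)² + (y + 20.5)² = 110.91²; (x + 22.3)² + (y + 71.6)² = 12.15²; (x − 61.3)² + (y − 28.2)² = 121.88².
Subtracting the Site 1 equation from the Site 2 and Site 3 equations removes the quadratic terms:
173.8 x − 102.2 y = 5432.37
341.0 x + 97.4 y = -10345.67
Solving the 2×2 system: x ≈ -10.2, y ≈ -70.5 km.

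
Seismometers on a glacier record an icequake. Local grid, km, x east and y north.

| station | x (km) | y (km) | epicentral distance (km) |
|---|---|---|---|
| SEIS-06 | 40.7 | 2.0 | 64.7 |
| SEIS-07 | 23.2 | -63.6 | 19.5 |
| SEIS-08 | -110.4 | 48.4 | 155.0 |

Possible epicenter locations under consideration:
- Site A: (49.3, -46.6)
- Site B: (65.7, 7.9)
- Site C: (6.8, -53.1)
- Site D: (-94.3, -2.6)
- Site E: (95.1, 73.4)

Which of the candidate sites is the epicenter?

For each candidate, compare |candidate − station| to the reported distance:
Site A: residuals SEIS-06 15.3, SEIS-07 11.6, SEIS-08 30.8 → max 30.8 km
Site B: residuals SEIS-06 39.0, SEIS-07 63.7, SEIS-08 25.7 → max 63.7 km
Site C: residuals SEIS-06 0.0, SEIS-07 0.0, SEIS-08 0.0 → max 0.0 km
Site D: residuals SEIS-06 70.4, SEIS-07 112.9, SEIS-08 101.5 → max 112.9 km
Site E: residuals SEIS-06 25.1, SEIS-07 135.2, SEIS-08 52.0 → max 135.2 km
Only Site C has all residuals ≈ 0.

Site C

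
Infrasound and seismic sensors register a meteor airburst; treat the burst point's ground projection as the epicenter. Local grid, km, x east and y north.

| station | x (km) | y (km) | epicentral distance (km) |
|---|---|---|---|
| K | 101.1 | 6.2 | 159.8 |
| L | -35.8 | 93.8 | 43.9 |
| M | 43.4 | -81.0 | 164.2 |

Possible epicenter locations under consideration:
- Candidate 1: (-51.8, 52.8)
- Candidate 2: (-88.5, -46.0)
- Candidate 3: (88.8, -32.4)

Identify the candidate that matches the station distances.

Candidate 1

For each candidate, compare |candidate − station| to the reported distance:
Candidate 1: residuals K 0.0, L 0.1, M 0.0 → max 0.1 km
Candidate 2: residuals K 36.9, L 105.5, M 27.7 → max 105.5 km
Candidate 3: residuals K 119.3, L 133.4, M 97.7 → max 133.4 km
Only Candidate 1 has all residuals ≈ 0.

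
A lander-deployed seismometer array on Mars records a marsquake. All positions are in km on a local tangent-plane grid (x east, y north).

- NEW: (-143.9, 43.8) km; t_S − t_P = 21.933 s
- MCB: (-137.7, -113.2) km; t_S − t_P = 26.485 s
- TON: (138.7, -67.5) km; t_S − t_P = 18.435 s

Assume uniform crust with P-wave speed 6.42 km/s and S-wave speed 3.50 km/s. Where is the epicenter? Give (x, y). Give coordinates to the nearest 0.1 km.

22.1 km east, 13.3 km north

Distance from S−P lag: d = Δt · v_P v_S / (v_P − v_S) = Δt · (6.42·3.50)/(6.42−3.50) ≈ 7.6952·Δt.
So d_NEW = 168.78, d_MCB = 203.81, d_TON = 141.86 km.
Circle about each station: (x + 143.9)² + (y − 43.8)² = 168.78²; (x + 137.7)² + (y + 113.2)² = 203.81²; (x − 138.7)² + (y + 67.5)² = 141.86².
Subtracting the NEW equation from the MCB and TON equations removes the quadratic terms:
12.4 x − 314.0 y = -3901.95
565.2 x − 222.6 y = 9530.72
Solving the 2×2 system: x ≈ 22.1, y ≈ 13.3 km.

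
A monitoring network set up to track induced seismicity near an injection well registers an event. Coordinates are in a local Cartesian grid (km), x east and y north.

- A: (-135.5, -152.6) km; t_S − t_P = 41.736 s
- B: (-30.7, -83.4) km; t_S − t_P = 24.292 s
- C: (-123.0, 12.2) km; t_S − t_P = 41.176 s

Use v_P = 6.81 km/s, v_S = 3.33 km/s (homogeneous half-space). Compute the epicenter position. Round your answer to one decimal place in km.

Distance from S−P lag: d = Δt · v_P v_S / (v_P − v_S) = Δt · (6.81·3.33)/(6.81−3.33) ≈ 6.5165·Δt.
So d_A = 271.97, d_B = 158.30, d_C = 268.32 km.
Circle about each station: (x + 135.5)² + (y + 152.6)² = 271.97²; (x + 30.7)² + (y + 83.4)² = 158.30²; (x + 123.0)² + (y − 12.2)² = 268.32².
Subtracting the A equation from the B and C equations removes the quadratic terms:
209.6 x + 138.4 y = 15159.83
25.0 x + 329.6 y = -24397.11
Solving the 2×2 system: x ≈ 127.6, y ≈ -83.7 km.
Check against A (with the unrounded x, y): √((x + 135.5)²+(y + 152.6)²) = 271.97 ≈ 271.97 km. ✓

127.6 km east, -83.7 km north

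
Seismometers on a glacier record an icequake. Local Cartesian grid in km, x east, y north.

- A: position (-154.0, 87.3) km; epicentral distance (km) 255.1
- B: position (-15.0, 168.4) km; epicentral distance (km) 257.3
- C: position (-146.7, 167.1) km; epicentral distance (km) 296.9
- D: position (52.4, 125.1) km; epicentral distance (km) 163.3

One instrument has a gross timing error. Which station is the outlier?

B

Solve using three stations at a time. Using A, C, D (subtract circle equations pairwise → linear system) gives (x, y) ≈ (68.5, -37.4).
Distances from that point to each station vs reported:
  A: calculated 255.1 vs reported 255.1 → residual 0.0 km
  B: calculated 222.1 vs reported 257.3 → residual 35.2 km
  C: calculated 296.9 vs reported 296.9 → residual 0.0 km
  D: calculated 163.3 vs reported 163.3 → residual 0.0 km
A, C, D are mutually consistent (residuals ≈ 0); B is off by 35.2 km.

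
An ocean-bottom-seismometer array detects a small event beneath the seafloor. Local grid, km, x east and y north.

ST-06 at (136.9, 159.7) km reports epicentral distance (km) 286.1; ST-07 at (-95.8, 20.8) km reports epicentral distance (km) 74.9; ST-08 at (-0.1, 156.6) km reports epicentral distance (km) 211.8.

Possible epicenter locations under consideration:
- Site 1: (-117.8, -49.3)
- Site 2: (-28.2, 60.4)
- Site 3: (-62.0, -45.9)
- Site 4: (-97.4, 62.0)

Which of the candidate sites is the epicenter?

Site 3

For each candidate, compare |candidate − station| to the reported distance:
Site 1: residuals ST-06 43.4, ST-07 1.4, ST-08 25.4 → max 43.4 km
Site 2: residuals ST-06 93.4, ST-07 3.4, ST-08 111.6 → max 111.6 km
Site 3: residuals ST-06 0.0, ST-07 0.1, ST-08 0.1 → max 0.1 km
Site 4: residuals ST-06 32.2, ST-07 33.7, ST-08 76.1 → max 76.1 km
Only Site 3 has all residuals ≈ 0.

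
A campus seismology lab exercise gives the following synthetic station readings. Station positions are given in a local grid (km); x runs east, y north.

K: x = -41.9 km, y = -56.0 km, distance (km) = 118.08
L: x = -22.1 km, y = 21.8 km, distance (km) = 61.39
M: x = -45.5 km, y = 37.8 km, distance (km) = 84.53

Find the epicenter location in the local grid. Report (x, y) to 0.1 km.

Circle about each station: (x + 41.9)² + (y + 56.0)² = 118.08²; (x + 22.1)² + (y − 21.8)² = 61.39²; (x + 45.5)² + (y − 37.8)² = 84.53².
Subtracting the K equation from the L and M equations removes the quadratic terms:
39.6 x + 155.6 y = 6246.19
-7.2 x + 187.6 y = 5405.05
Solving the 2×2 system: x ≈ 38.7, y ≈ 30.3 km.

(38.7, 30.3)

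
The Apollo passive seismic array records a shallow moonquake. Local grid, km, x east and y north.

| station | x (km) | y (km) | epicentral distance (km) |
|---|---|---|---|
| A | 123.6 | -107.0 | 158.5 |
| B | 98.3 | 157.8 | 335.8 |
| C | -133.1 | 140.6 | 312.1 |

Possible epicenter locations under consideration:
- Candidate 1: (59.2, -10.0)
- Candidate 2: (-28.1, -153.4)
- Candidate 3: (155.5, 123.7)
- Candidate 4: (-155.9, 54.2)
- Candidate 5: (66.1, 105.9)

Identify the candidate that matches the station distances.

Candidate 2

For each candidate, compare |candidate − station| to the reported distance:
Candidate 1: residuals A 42.1, B 163.5, C 67.8 → max 163.5 km
Candidate 2: residuals A 0.1, B 0.1, C 0.1 → max 0.1 km
Candidate 3: residuals A 74.4, B 269.2, C 23.0 → max 269.2 km
Candidate 4: residuals A 164.2, B 61.3, C 222.7 → max 222.7 km
Candidate 5: residuals A 62.0, B 274.7, C 109.9 → max 274.7 km
Only Candidate 2 has all residuals ≈ 0.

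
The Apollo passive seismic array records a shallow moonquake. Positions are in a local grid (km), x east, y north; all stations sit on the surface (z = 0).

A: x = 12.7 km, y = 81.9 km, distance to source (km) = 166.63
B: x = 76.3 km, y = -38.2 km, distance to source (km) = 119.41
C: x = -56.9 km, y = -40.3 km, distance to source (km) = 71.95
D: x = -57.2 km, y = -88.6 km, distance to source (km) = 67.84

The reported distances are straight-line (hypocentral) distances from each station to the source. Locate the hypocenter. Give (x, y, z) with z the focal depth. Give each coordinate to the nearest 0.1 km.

Each station gives a sphere (x−x_i)² + (y−y_i)² + z² = d_i² (stations at z=0).
Subtracting the A sphere from B and C: z² cancels, leaving linear equations in x and y:
127.2 x − 240.2 y = 13918.84
-139.2 x − 244.4 y = 20581.55
Solving: x ≈ -23.897, y ≈ -70.602 km (keep extra digits for the depth step; rounded: -23.9, -70.6).
Then from the A sphere: z² = 166.63² − (x − 12.7)² − (y − 81.9)² with x = -23.897, y = -70.602, so z ≈ 56.297 ≈ 56.3 km.
Check against D (with the unrounded solution): distance 67.84 ≈ 67.84 km. ✓

x ≈ -23.9 km, y ≈ -70.6 km, depth ≈ 56.3 km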